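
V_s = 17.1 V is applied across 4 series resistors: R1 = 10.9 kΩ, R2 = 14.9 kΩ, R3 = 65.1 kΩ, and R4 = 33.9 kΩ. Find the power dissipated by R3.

P ≈ 1.22 mW

Series current I = V_s/ΣR = 17.1/124.8 = 0.1370 mA.
P(R3) = I²·R3 = (0.1370)² × 65.1 = 1.222 mW.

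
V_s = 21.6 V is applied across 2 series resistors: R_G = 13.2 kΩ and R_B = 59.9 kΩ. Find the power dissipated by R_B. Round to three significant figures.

ΣR = 73.10 kΩ → I = 21.6/73.10 = 0.2955 mA.
V(R_B) = I·R = 17.70 V; P = V·I = 17.70 × 0.2955 = 5.230 mW.

P ≈ 5.23 mW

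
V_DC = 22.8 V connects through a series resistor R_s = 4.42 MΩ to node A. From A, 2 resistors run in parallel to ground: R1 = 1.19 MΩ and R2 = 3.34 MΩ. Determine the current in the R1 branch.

Combine the parallel branches: R_p = (1/1.19 + 1/3.34)⁻¹ = 0.8774 MΩ.
V_A = 22.8 × 0.8774/5.297 = 3.776 V.
I(R1) = V_A / R1 = 3.776/1.19 = 3.173 µA.

I ≈ 3.17 µA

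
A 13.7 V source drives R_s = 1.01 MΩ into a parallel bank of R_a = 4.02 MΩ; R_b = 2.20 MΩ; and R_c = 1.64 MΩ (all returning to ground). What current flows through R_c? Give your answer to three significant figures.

Equivalent of the parallel group: R_p = 0.7616 MΩ.
V_A = 13.7 × 0.7616/1.772 = 5.889 V.
I(R_c) = V_A / R_c = 5.889/1.64 = 3.591 µA.

I ≈ 3.59 µA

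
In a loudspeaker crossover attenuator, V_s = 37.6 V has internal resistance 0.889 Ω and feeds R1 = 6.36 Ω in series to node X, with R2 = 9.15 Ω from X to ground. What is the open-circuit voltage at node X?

R1' = 0.889 + 6.36 = 7.249 Ω (source resistance + R1).
Open-circuit (no load on X): V_th = V_s · R2/(R1' + R2) = 37.6 × 9.15/(7.249 + 9.15) = 20.98 V.

V_th ≈ 21.0 V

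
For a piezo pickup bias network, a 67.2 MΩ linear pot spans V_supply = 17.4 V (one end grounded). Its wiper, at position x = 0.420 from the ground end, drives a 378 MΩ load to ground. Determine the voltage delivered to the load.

Split the track: R_lower = x·R_p = 28.22 MΩ, R_upper = (1−x)·R_p = 38.98 MΩ.
Lower segment in parallel with the load: 28.22 ‖ 378 = 26.26 MΩ.
Loaded-divider output: V_out = 17.4 × 0.4026 = 7.005 V.
(Unloaded: V_out = x·V_supply = 7.31 V.)

V_out ≈ 7.00 V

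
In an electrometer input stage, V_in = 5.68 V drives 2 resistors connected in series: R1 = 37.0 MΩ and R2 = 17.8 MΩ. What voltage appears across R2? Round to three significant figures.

V ≈ 1.84 V

Total series resistance ΣR = 37.0 + 17.8 = 54.80 MΩ.
V = V_in · R/ΣR = 5.68 × 0.3248 = 1.845 V.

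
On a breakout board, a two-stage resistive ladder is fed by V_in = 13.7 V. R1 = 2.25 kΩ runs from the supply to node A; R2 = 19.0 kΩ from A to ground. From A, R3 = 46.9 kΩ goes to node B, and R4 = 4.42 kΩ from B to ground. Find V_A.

Looking into the second stage from A: R3 + R4 = 51.32 kΩ appears in parallel with R2.
R2 ‖ (R3+R4) = 13.87 kΩ.
First divider: V_A = V_in · 13.87/(2.25 + 13.87) = 11.79 V.

V_A ≈ 11.8 V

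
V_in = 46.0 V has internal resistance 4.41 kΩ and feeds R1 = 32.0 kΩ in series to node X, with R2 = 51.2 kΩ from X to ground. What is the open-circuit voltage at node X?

R1' = 4.41 + 32.0 = 36.41 kΩ (source resistance + R1).
Open-circuit (no load on X): V_th = V_in · R2/(R1' + R2) = 46.0 × 51.2/(36.41 + 51.2) = 26.88 V.

V_th ≈ 26.9 V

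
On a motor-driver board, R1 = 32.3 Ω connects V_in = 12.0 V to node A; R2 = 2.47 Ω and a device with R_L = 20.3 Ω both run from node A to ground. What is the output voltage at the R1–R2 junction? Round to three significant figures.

V_out ≈ 0.766 V

First combine the lower leg with the load: R2 ‖ R_L = 2.202 Ω.
Voltage divider with the loaded lower leg: V_out = 12.0 × 2.202/(32.3 + 2.202) = 12.0 × 0.06382 = 0.7659 V.
(Unloaded it would be 0.852 V; the load pulls it down.)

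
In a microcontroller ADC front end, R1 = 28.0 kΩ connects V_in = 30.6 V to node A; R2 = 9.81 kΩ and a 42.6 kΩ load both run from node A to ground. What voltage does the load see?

V_out ≈ 6.78 V

The load sits in parallel with R2, giving an effective lower resistance R2' = R2·R_L/(R2+R_L) = 7.974 kΩ.
Now apply the divider: V_out = 30.6 × 0.2217 = 6.783 V.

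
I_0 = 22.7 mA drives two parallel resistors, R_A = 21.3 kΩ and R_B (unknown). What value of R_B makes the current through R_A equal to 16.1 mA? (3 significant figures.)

R_B ≈ 52.0 kΩ

Two-branch current divider: I_A = I_0 · R_B/(R_A + R_B).
With f = 0.7093, R_B = R_A · f/(1−f) = 21.3 × 2.439 = 51.96 kΩ.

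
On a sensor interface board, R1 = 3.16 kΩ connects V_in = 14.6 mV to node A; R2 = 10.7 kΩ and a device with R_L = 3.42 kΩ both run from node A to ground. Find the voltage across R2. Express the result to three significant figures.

V_out ≈ 6.58 mV

The load sits in parallel with R2, giving an effective lower resistance R2' = R2·R_L/(R2+R_L) = 2.592 kΩ.
Voltage divider with the loaded lower leg: V_out = 14.6 × 2.592/(3.16 + 2.592) = 14.6 × 0.4506 = 6.579 mV.
(Unloaded it would be 11.3 mV; the load pulls it down.)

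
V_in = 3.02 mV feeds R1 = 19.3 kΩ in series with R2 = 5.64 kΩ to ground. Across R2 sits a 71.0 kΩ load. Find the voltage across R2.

First combine the lower leg with the load: R2 ‖ R_L = 5.225 kΩ.
Now apply the divider: V_out = 3.02 × 0.2130 = 0.6434 mV.

V_out ≈ 0.643 mV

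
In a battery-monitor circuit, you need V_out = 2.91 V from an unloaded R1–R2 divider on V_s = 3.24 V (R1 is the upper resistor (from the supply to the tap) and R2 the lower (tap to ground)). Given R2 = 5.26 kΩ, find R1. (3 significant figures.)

Required fraction k = V_out/V_s = 0.8981.
So R1 = R2 · (V_s/V_out − 1) = 5.26 × (3.24/2.91 − 1) = 5.26 × 0.1134 = 0.5965 kΩ.

R1 ≈ 0.596 kΩ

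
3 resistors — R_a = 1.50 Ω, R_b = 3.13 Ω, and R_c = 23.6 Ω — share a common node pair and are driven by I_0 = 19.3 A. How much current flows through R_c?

I ≈ 0.795 A

Total conductance ΣG = 1/1.50 + 1/3.13 + 1/23.6 = 1.029 (units of 1/Ω).
R_c takes the fraction G_k/ΣG = 0.04237/1.029 = 0.04120, so I = 19.3 × 0.04120 = 0.7951 A.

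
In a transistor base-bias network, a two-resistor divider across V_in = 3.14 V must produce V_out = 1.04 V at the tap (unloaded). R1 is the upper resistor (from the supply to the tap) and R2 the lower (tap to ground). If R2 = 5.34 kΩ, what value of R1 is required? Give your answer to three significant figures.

The divider ratio is R2/(R1+R2) = 1.04/3.14 = 0.3312.
Rearranging, R1 = R2·(1−k)/k = 5.34 × 2.019 = 10.78 kΩ.

R1 ≈ 10.8 kΩ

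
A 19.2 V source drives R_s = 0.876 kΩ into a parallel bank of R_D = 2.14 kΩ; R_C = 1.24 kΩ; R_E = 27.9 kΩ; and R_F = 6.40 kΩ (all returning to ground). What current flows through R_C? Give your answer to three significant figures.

I ≈ 6.78 mA

Equivalent of the parallel group: R_p = 0.6822 kΩ.
V_A = 19.2 × 0.6822/1.558 = 8.406 V.
Branch current I = V_A/R_C = 8.406/1.24 = 6.779 mA.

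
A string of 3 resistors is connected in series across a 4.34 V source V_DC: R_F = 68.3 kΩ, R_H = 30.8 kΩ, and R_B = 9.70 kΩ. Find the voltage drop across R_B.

Total series resistance ΣR = 68.3 + 30.8 + 9.70 = 108.8 kΩ.
Voltage divider: V = V_DC · (9.700 / 108.8) = 4.34 × 0.08915 = 0.3869 V.

V ≈ 0.387 V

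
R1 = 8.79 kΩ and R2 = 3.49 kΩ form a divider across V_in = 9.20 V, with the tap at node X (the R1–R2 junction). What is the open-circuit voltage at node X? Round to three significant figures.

V_th is the unloaded tap voltage: V_in · R2/(R1+R2) = 9.20 × 0.2842 = 2.615 V.

V_th ≈ 2.61 V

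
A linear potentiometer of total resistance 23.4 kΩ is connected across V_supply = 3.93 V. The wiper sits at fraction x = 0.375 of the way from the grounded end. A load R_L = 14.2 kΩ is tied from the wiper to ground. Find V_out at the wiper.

V_out ≈ 1.06 V

The pot divides into 14.62 kΩ above the wiper and 8.775 kΩ below.
Lower segment in parallel with the load: 8.775 ‖ 14.2 = 5.424 kΩ.
Loaded-divider output: V_out = 3.93 × 0.2705 = 1.063 V.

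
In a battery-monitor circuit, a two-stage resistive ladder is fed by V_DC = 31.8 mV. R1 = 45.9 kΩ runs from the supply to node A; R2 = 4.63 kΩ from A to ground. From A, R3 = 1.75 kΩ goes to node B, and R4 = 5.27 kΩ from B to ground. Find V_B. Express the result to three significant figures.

V_B ≈ 1.37 mV

Node A sees R2 in parallel with the series input of stage 2, R3 + R4 = 7.020 kΩ.
Effective lower resistance at A: R2 ‖ 7.020 = 2.790 kΩ.
So V_A = 31.8 × 0.05730 = 1.822 mV.
Then the unloaded second divider: V_B = V_A × R4/(R3+R4) = 1.822 × 0.7507 = 1.368 mV.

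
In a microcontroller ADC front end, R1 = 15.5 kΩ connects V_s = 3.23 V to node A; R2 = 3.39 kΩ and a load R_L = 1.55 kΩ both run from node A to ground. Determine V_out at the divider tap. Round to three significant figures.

V_out ≈ 0.207 V

First combine the lower leg with the load: R2 ‖ R_L = 1.064 kΩ.
Now apply the divider: V_out = 3.23 × 0.06422 = 0.2074 V.
(Unloaded it would be 0.580 V; the load pulls it down.)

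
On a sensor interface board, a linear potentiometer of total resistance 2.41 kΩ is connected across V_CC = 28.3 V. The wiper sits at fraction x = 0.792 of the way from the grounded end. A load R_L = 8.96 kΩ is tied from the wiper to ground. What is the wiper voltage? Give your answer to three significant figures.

The pot divides into 0.5013 kΩ above the wiper and 1.909 kΩ below.
Lower segment in parallel with the load: 1.909 ‖ 8.96 = 1.574 kΩ.
Loaded-divider output: V_out = 28.3 × 0.7584 = 21.46 V.
(Unloaded: V_out = x·V_CC = 22.4 V.)

V_out ≈ 21.5 V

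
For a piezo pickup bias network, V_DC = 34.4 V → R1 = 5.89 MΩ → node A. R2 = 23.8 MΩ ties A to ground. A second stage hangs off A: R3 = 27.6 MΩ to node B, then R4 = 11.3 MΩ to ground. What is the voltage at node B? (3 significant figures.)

The second stage (R3 + R4 = 38.90 MΩ) loads node A in parallel with R2.
Effective lower resistance at A: R2 ‖ 38.90 = 14.77 MΩ.
So V_A = 34.4 × 0.7149 = 24.59 V.
Then the unloaded second divider: V_B = V_A × R4/(R3+R4) = 24.59 × 0.2905 = 7.143 V.

V_B ≈ 7.14 V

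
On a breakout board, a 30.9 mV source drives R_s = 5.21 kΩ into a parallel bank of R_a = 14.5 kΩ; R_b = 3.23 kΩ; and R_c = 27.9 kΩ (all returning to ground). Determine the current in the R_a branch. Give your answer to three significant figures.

Combine the parallel branches: R_p = (1/14.5 + 1/3.23 + 1/27.9)⁻¹ = 2.413 kΩ.
V_A = 30.9 × 2.413/7.623 = 9.781 mV.
I(R_a) = V_A / R_a = 9.781/14.5 = 0.6746 µA.
(Equivalently: I_total = 4.053 µA, then current-divider fraction G_k/ΣG = 0.1664.)

I ≈ 0.675 µA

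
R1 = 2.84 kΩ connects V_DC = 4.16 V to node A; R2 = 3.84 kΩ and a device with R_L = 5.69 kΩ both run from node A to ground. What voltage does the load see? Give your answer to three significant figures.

V_out ≈ 1.86 V

The load sits in parallel with R2, giving an effective lower resistance R2' = R2·R_L/(R2+R_L) = 2.293 kΩ.
Voltage divider with the loaded lower leg: V_out = 4.16 × 2.293/(2.84 + 2.293) = 4.16 × 0.4467 = 1.858 V.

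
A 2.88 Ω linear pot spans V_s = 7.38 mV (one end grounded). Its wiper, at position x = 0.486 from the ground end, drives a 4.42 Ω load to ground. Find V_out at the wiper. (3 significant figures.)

Lower segment x·R_p = 1.400 Ω; upper segment (1−x)·R_p = 1.480 Ω.
Lower segment in parallel with the load: 1.400 ‖ 4.42 = 1.063 Ω.
Loaded-divider output: V_out = 7.38 × 0.4180 = 3.085 mV.

V_out ≈ 3.08 mV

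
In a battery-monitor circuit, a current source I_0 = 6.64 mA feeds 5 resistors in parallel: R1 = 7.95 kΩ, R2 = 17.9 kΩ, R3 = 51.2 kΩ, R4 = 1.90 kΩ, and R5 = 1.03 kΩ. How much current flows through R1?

Conductances: ΣG = 1/7.95 + 1/17.9 + 1/51.2 + 1/1.90 + 1/1.03 = 1.698 (1/kΩ).
R1 takes the fraction G_k/ΣG = 0.1258/1.698 = 0.07406, so I = 6.64 × 0.07406 = 0.4918 mA.

I ≈ 0.492 mA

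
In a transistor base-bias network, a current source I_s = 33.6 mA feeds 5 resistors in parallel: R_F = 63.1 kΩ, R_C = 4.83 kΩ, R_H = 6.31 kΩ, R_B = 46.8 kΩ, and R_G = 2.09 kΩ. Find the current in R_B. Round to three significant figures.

ΣG = 1/63.1 + 1/4.83 + 1/6.31 + 1/46.8 + 1/2.09 = 0.8812.
Current divider: I(R_B) = I_s · G_k/ΣG = 33.6 × (0.02137/0.8812) = 33.6 × 0.02425 = 0.8147 mA.

I ≈ 0.815 mA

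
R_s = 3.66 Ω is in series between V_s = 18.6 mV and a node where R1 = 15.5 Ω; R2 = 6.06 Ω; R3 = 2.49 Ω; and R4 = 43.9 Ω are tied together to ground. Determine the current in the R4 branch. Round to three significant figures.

Equivalent of the parallel group: R_p = 1.529 Ω.
Node voltage V_A = V_s · R_p/(R_s + R_p) = 18.6 × 0.2947 = 5.481 mV.
Branch current I = V_A/R4 = 5.481/43.9 = 0.1249 mA.

I ≈ 0.125 mA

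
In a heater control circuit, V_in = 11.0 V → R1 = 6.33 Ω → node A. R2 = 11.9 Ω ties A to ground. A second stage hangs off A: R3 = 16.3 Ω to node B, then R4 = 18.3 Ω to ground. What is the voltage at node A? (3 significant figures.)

V_A ≈ 6.41 V

Looking into the second stage from A: R3 + R4 = 34.60 Ω appears in parallel with R2.
R2 ‖ (R3+R4) = 8.855 Ω.
So V_A = 11.0 × 0.5831 = 6.414 V.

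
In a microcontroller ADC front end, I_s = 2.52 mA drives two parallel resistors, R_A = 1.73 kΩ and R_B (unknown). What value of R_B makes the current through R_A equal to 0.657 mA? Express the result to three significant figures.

R_B ≈ 0.610 kΩ

In a two-way split, I_A/I_s = R_B/(R_A + R_B).
With f = 0.2607, R_B = R_A · f/(1−f) = 1.73 × 0.3527 = 0.6101 kΩ.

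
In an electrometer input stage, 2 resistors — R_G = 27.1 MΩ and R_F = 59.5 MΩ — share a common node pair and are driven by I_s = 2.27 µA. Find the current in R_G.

I ≈ 1.56 µA

For two parallel branches, I_k = I_s · (other R)/(sum of R).
So I = 2.27 × 59.5/86.60 = 1.560 µA.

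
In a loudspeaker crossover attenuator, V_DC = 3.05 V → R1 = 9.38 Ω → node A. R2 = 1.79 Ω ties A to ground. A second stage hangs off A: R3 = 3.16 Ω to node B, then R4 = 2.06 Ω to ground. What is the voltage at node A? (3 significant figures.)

Looking into the second stage from A: R3 + R4 = 5.220 Ω appears in parallel with R2.
Effective lower resistance at A: R2 ‖ 5.220 = 1.333 Ω.
First divider: V_A = V_DC · 1.333/(9.38 + 1.333) = 0.3795 V.

V_A ≈ 0.379 V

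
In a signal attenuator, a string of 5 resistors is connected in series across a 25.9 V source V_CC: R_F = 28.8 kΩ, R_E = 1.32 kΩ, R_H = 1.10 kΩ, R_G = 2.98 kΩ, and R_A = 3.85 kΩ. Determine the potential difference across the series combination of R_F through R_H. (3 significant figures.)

Series total: ΣR = 28.8 + 1.32 + 1.10 + 2.98 + 3.85 = 38.05 kΩ.
R_{R_F..R_H} = 28.8 + 1.32 + 1.10 = 31.22 kΩ.
Voltage divider: V = V_CC · (31.22 / 38.05) = 25.9 × 0.8205 = 21.25 V.

V ≈ 21.3 V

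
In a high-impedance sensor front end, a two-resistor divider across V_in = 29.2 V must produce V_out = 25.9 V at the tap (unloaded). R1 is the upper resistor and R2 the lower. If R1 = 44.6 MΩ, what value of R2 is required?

V_out/V_in = R2/(R1+R2) = 0.8870.
So R2 = R1 · V_out/(V_in − V_out) = 44.6 × 25.9/(29.2 − 25.9) = 44.6 × 7.848 = 350.0 MΩ.

R2 ≈ 350 MΩ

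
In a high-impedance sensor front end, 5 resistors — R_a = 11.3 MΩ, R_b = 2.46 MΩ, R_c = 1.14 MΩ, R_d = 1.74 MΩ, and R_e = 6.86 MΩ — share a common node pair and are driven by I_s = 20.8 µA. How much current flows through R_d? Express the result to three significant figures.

I ≈ 5.71 µA

Total conductance ΣG = 1/11.3 + 1/2.46 + 1/1.14 + 1/1.74 + 1/6.86 = 2.093 (units of 1/MΩ).
R_d takes the fraction G_k/ΣG = 0.5747/2.093 = 0.2746, so I = 20.8 × 0.2746 = 5.712 µA.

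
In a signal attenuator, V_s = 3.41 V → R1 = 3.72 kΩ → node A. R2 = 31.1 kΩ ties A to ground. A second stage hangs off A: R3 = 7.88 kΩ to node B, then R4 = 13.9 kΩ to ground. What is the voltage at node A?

The second stage (R3 + R4 = 21.78 kΩ) loads node A in parallel with R2.
Effective lower resistance at A: R2 ‖ 21.78 = 12.81 kΩ.
V_A = 3.41 × 12.81/(3.72 + 12.81) = 2.643 V.

V_A ≈ 2.64 V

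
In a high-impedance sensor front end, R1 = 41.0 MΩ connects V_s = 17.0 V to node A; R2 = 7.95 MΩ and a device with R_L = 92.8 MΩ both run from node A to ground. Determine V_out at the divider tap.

First combine the lower leg with the load: R2 ‖ R_L = 7.323 MΩ.
Now apply the divider: V_out = 17.0 × 0.1515 = 2.576 V.
(Unloaded it would be 2.76 V; the load pulls it down.)

V_out ≈ 2.58 V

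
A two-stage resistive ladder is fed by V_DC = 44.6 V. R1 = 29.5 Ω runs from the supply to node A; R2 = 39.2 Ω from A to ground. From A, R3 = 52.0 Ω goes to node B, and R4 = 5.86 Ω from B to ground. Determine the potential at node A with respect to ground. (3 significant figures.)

V_A ≈ 19.7 V

Node A sees R2 in parallel with the series input of stage 2, R3 + R4 = 57.86 Ω.
Effective lower resistance at A: R2 ‖ 57.86 = 23.37 Ω.
So V_A = 44.6 × 0.4420 = 19.71 V.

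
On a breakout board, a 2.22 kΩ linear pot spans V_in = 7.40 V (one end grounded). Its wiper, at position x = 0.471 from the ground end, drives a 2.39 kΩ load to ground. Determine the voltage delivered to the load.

The pot divides into 1.174 kΩ above the wiper and 1.046 kΩ below.
Lower segment in parallel with the load: 1.046 ‖ 2.39 = 0.7274 kΩ.
Loaded-divider output: V_out = 7.40 × 0.3825 = 2.830 V.

V_out ≈ 2.83 V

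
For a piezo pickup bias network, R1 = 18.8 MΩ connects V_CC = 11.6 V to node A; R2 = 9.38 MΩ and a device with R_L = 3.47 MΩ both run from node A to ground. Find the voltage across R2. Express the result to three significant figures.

V_out ≈ 1.38 V

First combine the lower leg with the load: R2 ‖ R_L = 2.533 MΩ.
Voltage divider with the loaded lower leg: V_out = 11.6 × 2.533/(18.8 + 2.533) = 11.6 × 0.1187 = 1.377 V.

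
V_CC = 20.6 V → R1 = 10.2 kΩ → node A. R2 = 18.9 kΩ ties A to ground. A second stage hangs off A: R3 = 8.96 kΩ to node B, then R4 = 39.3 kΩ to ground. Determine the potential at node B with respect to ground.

V_B ≈ 9.58 V

Looking into the second stage from A: R3 + R4 = 48.26 kΩ appears in parallel with R2.
Effective lower resistance at A: R2 ‖ 48.26 = 13.58 kΩ.
V_A = 20.6 × 13.58/(10.2 + 13.58) = 11.76 V.
V_B = V_A × 0.8143 = 9.580 V.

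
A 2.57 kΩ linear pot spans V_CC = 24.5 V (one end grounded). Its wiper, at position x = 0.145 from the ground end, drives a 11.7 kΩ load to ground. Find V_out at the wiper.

V_out ≈ 3.46 V

Split the track: R_lower = x·R_p = 0.3726 kΩ, R_upper = (1−x)·R_p = 2.197 kΩ.
(x·R_p) ‖ R_L = 0.3611 kΩ.
Then V_out = V_CC · 0.3611/(2.197 + 0.3611) = 3.458 V.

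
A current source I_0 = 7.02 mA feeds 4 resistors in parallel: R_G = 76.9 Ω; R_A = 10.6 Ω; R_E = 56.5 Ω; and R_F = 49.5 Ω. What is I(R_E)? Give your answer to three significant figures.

I ≈ 0.855 mA

Total conductance ΣG = 1/76.9 + 1/10.6 + 1/56.5 + 1/49.5 = 0.1452 (units of 1/Ω).
Current divider: I(R_E) = I_0 · G_k/ΣG = 7.02 × (0.01770/0.1452) = 7.02 × 0.1219 = 0.8554 mA.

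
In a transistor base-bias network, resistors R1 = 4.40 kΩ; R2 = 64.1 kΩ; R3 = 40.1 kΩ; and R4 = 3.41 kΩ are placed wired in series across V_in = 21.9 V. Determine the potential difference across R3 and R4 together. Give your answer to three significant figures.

V ≈ 8.51 V

Total series resistance ΣR = 4.40 + 64.1 + 40.1 + 3.41 = 112.0 kΩ.
R_{R3..R4} = 40.1 + 3.41 = 43.51 kΩ.
V = V_in · R/ΣR = 21.9 × 0.3884 = 8.507 V.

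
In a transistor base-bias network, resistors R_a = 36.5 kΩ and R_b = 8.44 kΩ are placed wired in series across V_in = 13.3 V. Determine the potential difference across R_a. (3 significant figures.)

Series total: ΣR = 36.5 + 8.44 = 44.94 kΩ.
V = V_in · R/ΣR = 13.3 × 0.8122 = 10.80 V.

V ≈ 10.8 V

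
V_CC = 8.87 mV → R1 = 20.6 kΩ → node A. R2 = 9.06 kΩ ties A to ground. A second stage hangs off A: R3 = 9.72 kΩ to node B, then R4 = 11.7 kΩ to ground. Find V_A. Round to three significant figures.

V_A ≈ 2.09 mV

Node A sees R2 in parallel with the series input of stage 2, R3 + R4 = 21.42 kΩ.
R2 ‖ (R3+R4) = 6.367 kΩ.
V_A = 8.87 × 6.367/(20.6 + 6.367) = 2.094 mV.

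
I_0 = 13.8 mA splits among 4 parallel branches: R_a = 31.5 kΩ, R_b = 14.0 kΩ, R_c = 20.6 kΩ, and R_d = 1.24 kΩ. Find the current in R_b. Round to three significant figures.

Total conductance ΣG = 1/31.5 + 1/14.0 + 1/20.6 + 1/1.24 = 0.9582 (units of 1/kΩ).
R_b takes the fraction G_k/ΣG = 0.07143/0.9582 = 0.07455, so I = 13.8 × 0.07455 = 1.029 mA.

I ≈ 1.03 mA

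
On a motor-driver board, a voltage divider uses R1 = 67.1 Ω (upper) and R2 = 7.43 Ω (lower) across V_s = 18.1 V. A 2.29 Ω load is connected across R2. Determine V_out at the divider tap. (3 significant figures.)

V_out ≈ 0.460 V

The load sits in parallel with R2, giving an effective lower resistance R2' = R2·R_L/(R2+R_L) = 1.750 Ω.
Now apply the divider: V_out = 18.1 × 0.02542 = 0.4602 V.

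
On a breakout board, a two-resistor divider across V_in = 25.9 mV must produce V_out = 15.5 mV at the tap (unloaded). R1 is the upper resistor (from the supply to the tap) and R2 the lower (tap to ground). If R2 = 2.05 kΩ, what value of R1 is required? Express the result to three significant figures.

V_out/V_in = R2/(R1+R2) = 0.5985.
So R1 = R2 · (V_in/V_out − 1) = 2.05 × (25.9/15.5 − 1) = 2.05 × 0.6710 = 1.375 kΩ.

R1 ≈ 1.38 kΩ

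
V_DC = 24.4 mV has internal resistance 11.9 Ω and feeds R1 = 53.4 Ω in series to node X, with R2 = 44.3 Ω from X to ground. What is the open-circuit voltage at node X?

R1' = 11.9 + 53.4 = 65.30 Ω (source resistance + R1).
V_th is the unloaded tap voltage: V_DC · R2/(R1'+R2) = 24.4 × 0.4042 = 9.862 mV.

V_th ≈ 9.86 mV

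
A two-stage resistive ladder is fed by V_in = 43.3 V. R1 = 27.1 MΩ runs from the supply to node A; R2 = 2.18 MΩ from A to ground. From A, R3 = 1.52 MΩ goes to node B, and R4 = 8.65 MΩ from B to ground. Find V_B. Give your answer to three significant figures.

Looking into the second stage from A: R3 + R4 = 10.17 MΩ appears in parallel with R2.
Effective lower resistance at A: R2 ‖ 10.17 = 1.795 MΩ.
First divider: V_A = V_in · 1.795/(27.1 + 1.795) = 2.690 V.
Then the unloaded second divider: V_B = V_A × R4/(R3+R4) = 2.690 × 0.8505 = 2.288 V.

V_B ≈ 2.29 V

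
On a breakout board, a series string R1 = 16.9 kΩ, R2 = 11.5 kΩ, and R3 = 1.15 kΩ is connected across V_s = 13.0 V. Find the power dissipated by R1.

P ≈ 3.27 mW

ΣR = 29.55 kΩ → I = 13.0/29.55 = 0.4399 mA.
V(R1) = I·R = 7.435 V; P = V·I = 7.435 × 0.4399 = 3.271 mW.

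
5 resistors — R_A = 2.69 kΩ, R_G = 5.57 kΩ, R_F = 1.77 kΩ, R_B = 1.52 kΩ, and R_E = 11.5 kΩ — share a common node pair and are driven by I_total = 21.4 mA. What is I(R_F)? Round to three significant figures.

Total conductance ΣG = 1/2.69 + 1/5.57 + 1/1.77 + 1/1.52 + 1/11.5 = 1.861 (units of 1/kΩ).
R_F takes the fraction G_k/ΣG = 0.5650/1.861 = 0.3036, so I = 21.4 × 0.3036 = 6.496 mA.

I ≈ 6.50 mA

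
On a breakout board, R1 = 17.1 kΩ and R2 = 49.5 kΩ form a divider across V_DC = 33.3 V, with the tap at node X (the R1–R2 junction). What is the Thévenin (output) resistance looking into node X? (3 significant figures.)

R_th ≈ 12.7 kΩ

Looking into X with the source shorted: R_th = R1·R2/(R1+R2) = 17.10 × 49.5/66.60 = 12.71 kΩ.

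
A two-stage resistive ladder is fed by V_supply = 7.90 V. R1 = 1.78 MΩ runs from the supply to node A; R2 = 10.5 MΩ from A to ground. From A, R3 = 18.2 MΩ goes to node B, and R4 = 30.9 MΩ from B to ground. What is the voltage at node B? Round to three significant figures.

V_B ≈ 4.12 V

Node A sees R2 in parallel with the series input of stage 2, R3 + R4 = 49.10 MΩ.
Effective lower resistance at A: R2 ‖ 49.10 = 8.650 MΩ.
So V_A = 7.90 × 0.8293 = 6.552 V.
V_B = V_A × 0.6293 = 4.123 V.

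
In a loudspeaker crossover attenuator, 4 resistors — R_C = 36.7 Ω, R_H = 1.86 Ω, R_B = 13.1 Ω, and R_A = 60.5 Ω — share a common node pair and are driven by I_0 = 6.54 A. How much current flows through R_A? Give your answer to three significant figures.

I ≈ 0.164 A

Total conductance ΣG = 1/36.7 + 1/1.86 + 1/13.1 + 1/60.5 = 0.6577 (units of 1/Ω).
By the current-divider rule, I = I_0 · G_k/ΣG = 6.54 × 0.02513 = 0.1643 A.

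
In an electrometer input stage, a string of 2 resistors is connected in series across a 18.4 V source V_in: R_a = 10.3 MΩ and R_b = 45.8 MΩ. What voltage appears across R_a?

V ≈ 3.38 V

Series total: ΣR = 10.3 + 45.8 = 56.10 MΩ.
By the voltage-divider rule, V = 18.4 × 10.30/56.10 = 3.378 V.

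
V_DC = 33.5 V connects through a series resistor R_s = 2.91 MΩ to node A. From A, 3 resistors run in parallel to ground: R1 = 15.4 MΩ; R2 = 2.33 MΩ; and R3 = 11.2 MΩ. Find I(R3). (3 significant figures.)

I ≈ 1.11 µA

Equivalent of the parallel group: R_p = 1.714 MΩ.
Node voltage V_A = V_DC · R_p/(R_s + R_p) = 33.5 × 0.3707 = 12.42 V.
I(R3) = V_A / R3 = 12.42/11.2 = 1.109 µA.
(Check via current divider: I_total = 7.245 µA; share G_k/ΣG = 0.1530 → same result.)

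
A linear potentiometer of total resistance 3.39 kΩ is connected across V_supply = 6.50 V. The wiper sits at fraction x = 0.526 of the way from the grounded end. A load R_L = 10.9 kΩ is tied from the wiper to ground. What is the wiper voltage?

V_out ≈ 3.17 V

The pot divides into 1.607 kΩ above the wiper and 1.783 kΩ below.
R_L loads the lower segment: effective lower R = 1.532 kΩ.
V_out = 6.50 × 1.532/(1.607 + 1.532) = 3.173 V.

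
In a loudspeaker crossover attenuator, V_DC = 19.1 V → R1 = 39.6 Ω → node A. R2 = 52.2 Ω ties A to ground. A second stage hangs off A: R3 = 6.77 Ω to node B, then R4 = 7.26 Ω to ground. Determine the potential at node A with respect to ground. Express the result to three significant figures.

Node A sees R2 in parallel with the series input of stage 2, R3 + R4 = 14.03 Ω.
R2 ‖ (R3+R4) = 11.06 Ω.
V_A = 19.1 × 11.06/(39.6 + 11.06) = 4.169 V.

V_A ≈ 4.17 V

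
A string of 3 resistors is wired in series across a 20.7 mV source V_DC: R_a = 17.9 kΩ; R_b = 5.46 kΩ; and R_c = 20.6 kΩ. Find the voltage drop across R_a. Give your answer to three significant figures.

Total series resistance ΣR = 17.9 + 5.46 + 20.6 = 43.96 kΩ.
Voltage divider: V = V_DC · (17.90 / 43.96) = 20.7 × 0.4072 = 8.429 mV.

V ≈ 8.43 mV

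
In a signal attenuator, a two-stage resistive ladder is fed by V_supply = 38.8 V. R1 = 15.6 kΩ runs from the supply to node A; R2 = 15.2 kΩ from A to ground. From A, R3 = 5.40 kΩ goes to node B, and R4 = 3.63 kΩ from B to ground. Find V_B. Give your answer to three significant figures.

The second stage (R3 + R4 = 9.030 kΩ) loads node A in parallel with R2.
R2 ‖ (R3+R4) = 5.665 kΩ.
So V_A = 38.8 × 0.2664 = 10.34 V.
V_B = V_A × 0.4020 = 4.155 V.

V_B ≈ 4.15 V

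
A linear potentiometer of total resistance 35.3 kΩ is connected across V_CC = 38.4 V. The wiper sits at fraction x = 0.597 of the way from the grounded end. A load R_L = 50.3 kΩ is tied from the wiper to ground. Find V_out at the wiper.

The pot divides into 14.23 kΩ above the wiper and 21.07 kΩ below.
R_L loads the lower segment: effective lower R = 14.85 kΩ.
Loaded-divider output: V_out = 38.4 × 0.5108 = 19.61 V.
(Unloaded: V_out = x·V_CC = 22.9 V.)

V_out ≈ 19.6 V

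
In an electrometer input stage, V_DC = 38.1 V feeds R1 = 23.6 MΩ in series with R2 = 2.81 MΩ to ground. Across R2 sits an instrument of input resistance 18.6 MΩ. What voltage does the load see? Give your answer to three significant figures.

V_out ≈ 3.57 V

R2 ‖ R_L = (2.81 × 18.6)/(2.81 + 18.6) = 2.441 MΩ.
Voltage divider with the loaded lower leg: V_out = 38.1 × 2.441/(23.6 + 2.441) = 38.1 × 0.09374 = 3.572 V.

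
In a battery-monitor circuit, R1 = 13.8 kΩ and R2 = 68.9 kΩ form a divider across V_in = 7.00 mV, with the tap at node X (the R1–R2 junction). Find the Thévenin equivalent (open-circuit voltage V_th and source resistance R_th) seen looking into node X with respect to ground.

Open-circuit (no load on X): V_th = V_in · R2/(R1 + R2) = 7.00 × 68.9/(13.80 + 68.9) = 5.832 mV.
Looking into X with the source shorted: R_th = R1·R2/(R1+R2) = 13.80 × 68.9/82.70 = 11.50 kΩ.

V_th ≈ 5.83 mV, R_th ≈ 11.5 kΩ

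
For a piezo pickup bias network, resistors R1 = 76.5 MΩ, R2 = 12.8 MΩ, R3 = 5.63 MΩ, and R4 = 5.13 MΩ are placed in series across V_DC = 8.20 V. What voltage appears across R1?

Total series resistance ΣR = 76.5 + 12.8 + 5.63 + 5.13 = 100.1 MΩ.
By the voltage-divider rule, V = 8.20 × 76.50/100.1 = 6.269 V.

V ≈ 6.27 V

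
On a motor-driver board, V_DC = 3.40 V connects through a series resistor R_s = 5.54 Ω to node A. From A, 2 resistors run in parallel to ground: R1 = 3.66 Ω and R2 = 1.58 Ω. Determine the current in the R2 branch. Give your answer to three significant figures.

Parallel bank: R_p = 1/(1/3.66 + 1/1.58) = 1.104 Ω.
V_A = 3.40 × 1.104/6.644 = 0.5648 V.
I(R2) = V_A / R2 = 0.5648/1.58 = 0.3575 A.

I ≈ 0.357 A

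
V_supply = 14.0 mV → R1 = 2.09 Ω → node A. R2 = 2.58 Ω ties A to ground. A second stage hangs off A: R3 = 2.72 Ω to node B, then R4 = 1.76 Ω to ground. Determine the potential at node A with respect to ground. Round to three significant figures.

Node A sees R2 in parallel with the series input of stage 2, R3 + R4 = 4.480 Ω.
Effective lower resistance at A: R2 ‖ 4.480 = 1.637 Ω.
V_A = 14.0 × 1.637/(2.09 + 1.637) = 6.150 mV.

V_A ≈ 6.15 mV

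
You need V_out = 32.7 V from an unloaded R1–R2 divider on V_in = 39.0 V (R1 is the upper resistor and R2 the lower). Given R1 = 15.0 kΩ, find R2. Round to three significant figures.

Required fraction k = V_out/V_in = 0.8385.
So R2 = R1 · V_out/(V_in − V_out) = 15.0 × 32.7/(39.0 − 32.7) = 15.0 × 5.190 = 77.86 kΩ.

R2 ≈ 77.9 kΩ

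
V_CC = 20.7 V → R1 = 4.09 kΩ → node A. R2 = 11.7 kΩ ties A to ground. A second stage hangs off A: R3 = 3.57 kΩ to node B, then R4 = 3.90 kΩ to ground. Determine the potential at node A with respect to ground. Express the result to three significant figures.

V_A ≈ 10.9 V

Looking into the second stage from A: R3 + R4 = 7.470 kΩ appears in parallel with R2.
Effective lower resistance at A: R2 ‖ 7.470 = 4.559 kΩ.
First divider: V_A = V_CC · 4.559/(4.09 + 4.559) = 10.91 V.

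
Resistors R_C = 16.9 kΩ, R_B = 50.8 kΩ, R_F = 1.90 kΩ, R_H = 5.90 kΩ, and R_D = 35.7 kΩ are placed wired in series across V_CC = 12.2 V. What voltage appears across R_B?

Series total: ΣR = 16.9 + 50.8 + 1.90 + 5.90 + 35.7 = 111.2 kΩ.
By the voltage-divider rule, V = 12.2 × 50.80/111.2 = 5.573 V.

V ≈ 5.57 V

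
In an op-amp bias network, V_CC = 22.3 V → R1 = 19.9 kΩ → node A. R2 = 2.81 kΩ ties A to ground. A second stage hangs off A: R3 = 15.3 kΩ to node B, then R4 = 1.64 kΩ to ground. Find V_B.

V_B ≈ 0.233 V

Looking into the second stage from A: R3 + R4 = 16.94 kΩ appears in parallel with R2.
R2 ‖ (R3+R4) = 2.410 kΩ.
V_A = 22.3 × 2.410/(19.9 + 2.410) = 2.409 V.
Then the unloaded second divider: V_B = V_A × R4/(R3+R4) = 2.409 × 0.09681 = 0.2332 V.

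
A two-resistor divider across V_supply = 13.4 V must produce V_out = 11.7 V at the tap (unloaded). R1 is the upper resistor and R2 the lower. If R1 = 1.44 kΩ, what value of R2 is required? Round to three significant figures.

The divider ratio is R2/(R1+R2) = 11.7/13.4 = 0.8731.
So R2 = R1 · V_out/(V_supply − V_out) = 1.44 × 11.7/(13.4 − 11.7) = 1.44 × 6.882 = 9.911 kΩ.

R2 ≈ 9.91 kΩ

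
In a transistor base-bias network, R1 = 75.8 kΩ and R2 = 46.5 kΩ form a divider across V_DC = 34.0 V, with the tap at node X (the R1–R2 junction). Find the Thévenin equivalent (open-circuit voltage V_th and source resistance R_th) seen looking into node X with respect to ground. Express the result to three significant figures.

Open-circuit (no load on X): V_th = V_DC · R2/(R1 + R2) = 34.0 × 46.5/(75.80 + 46.5) = 12.93 V.
Zeroing V_DC shorts the top of R1 to ground, so R_th = R1 ‖ R2 = 28.82 kΩ.

V_th ≈ 12.9 V, R_th ≈ 28.8 kΩ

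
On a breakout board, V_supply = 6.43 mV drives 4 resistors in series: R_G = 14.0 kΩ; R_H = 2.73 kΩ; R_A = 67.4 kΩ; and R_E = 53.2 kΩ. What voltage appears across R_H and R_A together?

V ≈ 3.28 mV

Total series resistance ΣR = 14.0 + 2.73 + 67.4 + 53.2 = 137.3 kΩ.
R_{R_H..R_A} = 2.73 + 67.4 = 70.13 kΩ.
By the voltage-divider rule, V = 6.43 × 70.13/137.3 = 3.284 mV.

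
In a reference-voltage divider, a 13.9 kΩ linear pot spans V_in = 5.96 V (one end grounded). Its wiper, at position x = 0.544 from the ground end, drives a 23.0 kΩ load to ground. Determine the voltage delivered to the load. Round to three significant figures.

Split the track: R_lower = x·R_p = 7.562 kΩ, R_upper = (1−x)·R_p = 6.338 kΩ.
R_L loads the lower segment: effective lower R = 5.691 kΩ.
Then V_out = V_in · 5.691/(6.338 + 5.691) = 2.820 V.

V_out ≈ 2.82 V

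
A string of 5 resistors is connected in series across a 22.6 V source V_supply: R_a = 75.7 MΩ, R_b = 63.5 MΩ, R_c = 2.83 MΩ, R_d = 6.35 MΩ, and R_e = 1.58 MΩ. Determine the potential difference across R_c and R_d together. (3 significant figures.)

Total series resistance ΣR = 75.7 + 63.5 + 2.83 + 6.35 + 1.58 = 150.0 MΩ.
R_{R_c..R_d} = 2.83 + 6.35 = 9.180 MΩ.
By the voltage-divider rule, V = 22.6 × 9.180/150.0 = 1.383 V.

V ≈ 1.38 V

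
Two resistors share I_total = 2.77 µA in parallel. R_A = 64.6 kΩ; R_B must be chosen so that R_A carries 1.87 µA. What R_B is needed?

R_B ≈ 134 kΩ

Two-branch current divider: I_A = I_total · R_B/(R_A + R_B).
1.87/2.77 = R_B/(R_A + R_B) → R_B = R_A · (0.6751)/(1 − 0.6751) = 64.6 × 2.078 = 134.2 kΩ.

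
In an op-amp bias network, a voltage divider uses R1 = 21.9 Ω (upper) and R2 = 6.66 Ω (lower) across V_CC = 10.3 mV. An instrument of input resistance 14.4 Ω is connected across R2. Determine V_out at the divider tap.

The load sits in parallel with R2, giving an effective lower resistance R2' = R2·R_L/(R2+R_L) = 4.554 Ω.
Voltage divider with the loaded lower leg: V_out = 10.3 × 4.554/(21.9 + 4.554) = 10.3 × 0.1721 = 1.773 mV.

V_out ≈ 1.77 mV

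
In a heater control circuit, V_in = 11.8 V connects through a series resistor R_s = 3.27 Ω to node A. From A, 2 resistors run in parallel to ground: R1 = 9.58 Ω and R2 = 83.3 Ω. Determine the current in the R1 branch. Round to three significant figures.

Combine the parallel branches: R_p = (1/9.58 + 1/83.3)⁻¹ = 8.592 Ω.
V_A by voltage divider: V_A = 11.8 × 8.592/(3.27 + 8.592) = 8.547 V.
I(R1) = V_A / R1 = 8.547/9.58 = 0.8922 A.
(Check via current divider: I_total = 0.9948 A; share G_k/ΣG = 0.8969 → same result.)

I ≈ 0.892 A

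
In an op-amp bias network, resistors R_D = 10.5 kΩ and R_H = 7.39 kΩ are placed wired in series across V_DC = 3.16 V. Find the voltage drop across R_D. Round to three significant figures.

V ≈ 1.85 V

Series total: ΣR = 10.5 + 7.39 = 17.89 kΩ.
Voltage divider: V = V_DC · (10.50 / 17.89) = 3.16 × 0.5869 = 1.855 V.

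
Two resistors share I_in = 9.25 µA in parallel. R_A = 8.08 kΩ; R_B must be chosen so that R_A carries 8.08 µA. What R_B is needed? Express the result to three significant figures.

The fraction through R_A equals R_B/(R_A+R_B).
8.08/9.25 = R_B/(R_A + R_B) → R_B = R_A · (0.8735)/(1 − 0.8735) = 8.08 × 6.906 = 55.80 kΩ.

R_B ≈ 55.8 kΩ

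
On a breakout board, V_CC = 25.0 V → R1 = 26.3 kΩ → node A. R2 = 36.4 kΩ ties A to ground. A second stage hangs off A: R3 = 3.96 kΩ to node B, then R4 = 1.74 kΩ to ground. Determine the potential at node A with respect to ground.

Node A sees R2 in parallel with the series input of stage 2, R3 + R4 = 5.700 kΩ.
R2 ‖ (R3+R4) = 4.928 kΩ.
V_A = 25.0 × 4.928/(26.3 + 4.928) = 3.945 V.

V_A ≈ 3.95 V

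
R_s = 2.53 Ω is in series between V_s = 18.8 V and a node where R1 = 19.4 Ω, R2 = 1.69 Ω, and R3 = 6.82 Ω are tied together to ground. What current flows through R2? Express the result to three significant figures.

Equivalent of the parallel group: R_p = 1.266 Ω.
V_A = 18.8 × 1.266/3.796 = 6.270 V.
I(R2) = V_A / R2 = 6.270/1.69 = 3.710 A.

I ≈ 3.71 A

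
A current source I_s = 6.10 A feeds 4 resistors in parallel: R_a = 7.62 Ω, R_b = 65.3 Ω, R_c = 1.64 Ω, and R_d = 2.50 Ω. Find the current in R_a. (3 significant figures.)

ΣG = 1/7.62 + 1/65.3 + 1/1.64 + 1/2.50 = 1.156.
Current divider: I(R_a) = I_s · G_k/ΣG = 6.10 × (0.1312/1.156) = 6.10 × 0.1135 = 0.6923 A.

I ≈ 0.692 A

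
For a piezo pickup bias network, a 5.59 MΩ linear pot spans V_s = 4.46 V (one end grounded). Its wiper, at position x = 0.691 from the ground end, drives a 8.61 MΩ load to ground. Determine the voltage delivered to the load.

V_out ≈ 2.71 V

Split the track: R_lower = x·R_p = 3.863 MΩ, R_upper = (1−x)·R_p = 1.727 MΩ.
(x·R_p) ‖ R_L = 2.666 MΩ.
V_out = 4.46 × 2.666/(1.727 + 2.666) = 2.707 V.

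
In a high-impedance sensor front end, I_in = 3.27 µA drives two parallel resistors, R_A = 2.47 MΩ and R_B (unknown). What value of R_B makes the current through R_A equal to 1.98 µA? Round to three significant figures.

In a two-way split, I_A/I_in = R_B/(R_A + R_B).
1.98/3.27 = R_B/(R_A + R_B) → R_B = R_A · (0.6055)/(1 − 0.6055) = 2.47 × 1.535 = 3.791 MΩ.

R_B ≈ 3.79 MΩ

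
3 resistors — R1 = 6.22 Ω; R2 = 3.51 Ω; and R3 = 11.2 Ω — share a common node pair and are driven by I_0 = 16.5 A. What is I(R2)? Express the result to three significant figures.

ΣG = 1/6.22 + 1/3.51 + 1/11.2 = 0.5350.
Current divider: I(R2) = I_0 · G_k/ΣG = 16.5 × (0.2849/0.5350) = 16.5 × 0.5326 = 8.787 A.

I ≈ 8.79 A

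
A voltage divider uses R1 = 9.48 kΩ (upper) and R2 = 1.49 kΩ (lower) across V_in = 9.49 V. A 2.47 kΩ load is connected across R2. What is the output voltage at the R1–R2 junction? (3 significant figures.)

V_out ≈ 0.847 V

First combine the lower leg with the load: R2 ‖ R_L = 0.9294 kΩ.
Then V_out = V_in · R2'/(R1 + R2') = 9.49 × 0.9294/10.41 = 0.8473 V.
(Unloaded it would be 1.29 V; the load pulls it down.)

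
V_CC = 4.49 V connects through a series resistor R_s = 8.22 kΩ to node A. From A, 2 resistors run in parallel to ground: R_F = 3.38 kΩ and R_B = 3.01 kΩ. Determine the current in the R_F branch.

I ≈ 0.216 mA

Parallel bank: R_p = 1/(1/3.38 + 1/3.01) = 1.592 kΩ.
V_A by voltage divider: V_A = 4.49 × 1.592/(8.22 + 1.592) = 0.7286 V.
I(R_F) = V_A / R_F = 0.7286/3.38 = 0.2156 mA.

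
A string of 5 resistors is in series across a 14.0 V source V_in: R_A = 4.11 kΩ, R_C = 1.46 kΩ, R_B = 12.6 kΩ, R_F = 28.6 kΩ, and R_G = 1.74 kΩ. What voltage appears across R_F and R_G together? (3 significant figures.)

ΣR = 4.11 + 1.46 + 12.6 + 28.6 + 1.74 = 48.51 kΩ.
R_{R_F..R_G} = 28.6 + 1.74 = 30.34 kΩ.
Voltage divider: V = V_in · (30.34 / 48.51) = 14.0 × 0.6254 = 8.756 V.

V ≈ 8.76 V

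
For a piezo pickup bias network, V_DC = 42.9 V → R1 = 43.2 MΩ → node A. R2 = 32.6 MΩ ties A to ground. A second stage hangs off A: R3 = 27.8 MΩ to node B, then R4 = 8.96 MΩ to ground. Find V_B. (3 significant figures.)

Node A sees R2 in parallel with the series input of stage 2, R3 + R4 = 36.76 MΩ.
Effective lower resistance at A: R2 ‖ 36.76 = 17.28 MΩ.
So V_A = 42.9 × 0.2857 = 12.26 V.
Then the unloaded second divider: V_B = V_A × R4/(R3+R4) = 12.26 × 0.2437 = 2.987 V.

V_B ≈ 2.99 V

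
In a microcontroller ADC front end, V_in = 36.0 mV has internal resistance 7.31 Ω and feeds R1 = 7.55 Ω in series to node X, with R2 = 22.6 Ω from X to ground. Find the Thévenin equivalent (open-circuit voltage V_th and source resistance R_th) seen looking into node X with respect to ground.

V_th ≈ 21.7 mV, R_th ≈ 8.97 Ω

R1' = 7.31 + 7.55 = 14.86 Ω (source resistance + R1).
Open-circuit (no load on X): V_th = V_in · R2/(R1' + R2) = 36.0 × 22.6/(14.86 + 22.6) = 21.72 mV.
With V_in suppressed (replaced by a short), R_th = R1' ‖ R2 = (14.86 × 22.6)/(14.86 + 22.6) = 8.965 Ω.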